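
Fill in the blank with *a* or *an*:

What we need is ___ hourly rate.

The indefinite article is chosen by the initial *sound* of the following word, not its spelling.
*hourly* begins with the sound /aʊ/ (silent h) — a vowel sound.
So the article is *an*: What we need is an hourly rate.

an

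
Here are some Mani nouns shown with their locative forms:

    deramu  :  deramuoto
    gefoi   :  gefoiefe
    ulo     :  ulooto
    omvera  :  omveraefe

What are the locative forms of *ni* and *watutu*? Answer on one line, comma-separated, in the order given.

The suffix is conditioned by the last vowel: -oto when the last vowel of the stem is a rounded vowel (*deramu*, *ulo*); -efe when the last vowel of the stem is an unrounded vowel (*gefoi*, *omvera*).
*ni* — last vowel /i/ (an unrounded vowel) → -efe → *niefe*.
The last vowel of *watutu* is /u/, which is a rounded vowel, so the suffix is -oto, giving *watutuoto*.

niefe, watutuoto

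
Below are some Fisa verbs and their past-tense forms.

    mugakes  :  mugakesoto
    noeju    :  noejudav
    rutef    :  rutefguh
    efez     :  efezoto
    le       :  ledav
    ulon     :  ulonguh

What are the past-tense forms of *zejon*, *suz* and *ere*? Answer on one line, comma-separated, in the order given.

The alternation tracks the final sound of the stem — -oto when the stem ends in a sibilant (*mugakes*, *efez*); -guh when the stem ends in a non-sibilant consonant (*rutef*, *ulon*); -dav when the stem ends in a vowel (*noeju*, *le*).
*zejon* — final sound /n/ (a non-sibilant consonant) → -guh → *zejonguh*.
Since the final sound of *suz* is /z/ (a sibilant), it takes -oto, giving *suzoto*.
The final sound of *ere* is /e/, which is a vowel, so the suffix is -dav, giving *eredav*.

zejonguh, suzoto, eredav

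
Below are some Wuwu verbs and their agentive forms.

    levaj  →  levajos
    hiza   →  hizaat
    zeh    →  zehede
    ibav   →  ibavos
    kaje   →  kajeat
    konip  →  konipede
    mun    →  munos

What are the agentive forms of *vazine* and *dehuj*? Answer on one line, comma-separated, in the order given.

Looking at the final sound of each stem: -ede when the stem ends in a voiceless consonant (*zeh*, *konip*); -os when the stem ends in a voiced consonant (*levaj*, *ibav*, *mun*); -at when the stem ends in a vowel (*hiza*, *kaje*).
*vazine* — final sound /e/ (a vowel) → -at → *vazineat*.
The final sound of *dehuj* is /j/, which is a voiced consonant, so the suffix is -os, giving *dehujos*.

vazineat, dehujos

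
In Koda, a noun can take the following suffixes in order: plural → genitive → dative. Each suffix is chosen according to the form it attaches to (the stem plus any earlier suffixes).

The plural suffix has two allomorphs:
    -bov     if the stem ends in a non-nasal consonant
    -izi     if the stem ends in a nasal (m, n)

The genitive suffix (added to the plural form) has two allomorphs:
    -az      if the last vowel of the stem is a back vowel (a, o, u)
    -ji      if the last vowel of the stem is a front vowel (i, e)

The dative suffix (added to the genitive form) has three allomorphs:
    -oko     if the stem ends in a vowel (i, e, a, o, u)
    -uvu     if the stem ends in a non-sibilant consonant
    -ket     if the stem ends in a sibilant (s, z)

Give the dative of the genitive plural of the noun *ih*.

*ih* — final consonant /h/ (non-nasal) → -bov → *ihbov*.
The last vowel of the plural form *ihbov* is /o/, which is a back vowel, so the genitive suffix is -az, giving *ihbovaz*.
The genitive form *ihbovaz* — final sound /z/ (a sibilant) → -ket → *ihbovazket*.

ihbovazket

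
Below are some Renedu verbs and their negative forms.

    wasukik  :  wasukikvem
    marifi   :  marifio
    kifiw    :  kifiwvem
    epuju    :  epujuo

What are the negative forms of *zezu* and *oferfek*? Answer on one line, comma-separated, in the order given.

The suffix is conditioned by the final sound: -vem when the stem ends in a consonant (*wasukik*, *kifiw*); -o when the stem ends in a vowel (*marifi*, *epuju*).
Since the final sound of *zezu* is /u/ (a vowel), it takes -o, giving *zezuo*.
Since the final sound of *oferfek* is /k/ (a consonant), it takes -vem, giving *oferfekvem*.

zezuo, oferfekvem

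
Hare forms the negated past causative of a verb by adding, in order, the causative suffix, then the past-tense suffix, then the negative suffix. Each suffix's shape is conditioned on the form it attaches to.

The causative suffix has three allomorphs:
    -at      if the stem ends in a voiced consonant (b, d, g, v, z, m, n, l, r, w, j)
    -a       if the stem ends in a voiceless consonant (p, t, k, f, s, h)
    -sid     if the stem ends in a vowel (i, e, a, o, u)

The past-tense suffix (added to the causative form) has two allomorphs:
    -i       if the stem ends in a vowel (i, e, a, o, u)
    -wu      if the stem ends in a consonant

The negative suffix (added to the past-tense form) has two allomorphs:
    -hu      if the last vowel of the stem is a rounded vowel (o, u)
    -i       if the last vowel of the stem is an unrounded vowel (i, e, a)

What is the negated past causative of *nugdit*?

nugditaii

*nugdit*: final sound = /t/, a voiceless consonant → -a → *nugdita*.
The final sound of the causative form *nugdita* is /a/, which is a vowel, so the past-tense suffix is -i, giving *nugditai*.
The past-tense form *nugditai*: last vowel = /i/, an unrounded vowel → -i → *nugditaii*.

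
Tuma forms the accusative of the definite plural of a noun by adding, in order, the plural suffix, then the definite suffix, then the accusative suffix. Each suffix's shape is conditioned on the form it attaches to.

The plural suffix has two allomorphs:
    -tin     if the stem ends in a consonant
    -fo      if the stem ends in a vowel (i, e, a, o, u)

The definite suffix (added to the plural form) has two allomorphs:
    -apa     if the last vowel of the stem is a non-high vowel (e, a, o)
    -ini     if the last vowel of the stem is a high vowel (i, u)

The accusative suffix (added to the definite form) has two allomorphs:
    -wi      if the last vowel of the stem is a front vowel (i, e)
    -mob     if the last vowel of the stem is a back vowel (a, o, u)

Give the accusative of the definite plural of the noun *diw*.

*diw*: final sound = /w/, a consonant → -tin → *diwtin*.
The plural form *diwtin* — last vowel /i/ (a high vowel) → -ini → *diwtinini*.
The definite form *diwtinini*: last vowel = /i/, a front vowel → -wi → *diwtininiwi*.

diwtininiwi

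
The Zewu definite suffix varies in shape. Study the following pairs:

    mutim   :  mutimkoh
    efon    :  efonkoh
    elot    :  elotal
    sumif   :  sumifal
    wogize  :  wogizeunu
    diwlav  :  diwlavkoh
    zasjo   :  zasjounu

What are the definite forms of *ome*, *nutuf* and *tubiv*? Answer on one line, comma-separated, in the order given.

omeunu, nutufal, tubivkoh

Looking at the final sound of each stem: -al when the stem ends in a voiceless consonant (*elot*, *sumif*); -koh when the stem ends in a voiced consonant (*mutim*, *efon*, *diwlav*); -unu when the stem ends in a vowel (*wogize*, *zasjo*).
The final sound of *ome* is /e/, which is a vowel, so the suffix is -unu, giving *omeunu*.
Since the final sound of *nutuf* is /f/ (a voiceless consonant), it takes -al, giving *nutufal*.
*tubiv*: final sound = /v/, a voiced consonant → -koh → *tubivkoh*.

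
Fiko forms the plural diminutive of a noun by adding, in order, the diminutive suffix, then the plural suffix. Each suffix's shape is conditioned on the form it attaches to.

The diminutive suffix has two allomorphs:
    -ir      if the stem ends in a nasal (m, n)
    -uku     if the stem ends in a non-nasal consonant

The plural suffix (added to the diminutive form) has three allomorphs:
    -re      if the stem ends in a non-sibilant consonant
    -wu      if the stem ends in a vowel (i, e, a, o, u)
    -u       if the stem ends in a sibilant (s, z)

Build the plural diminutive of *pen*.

*pen*: final consonant = /n/, a nasal → -ir → *penir*.
The diminutive form *penir* — final sound /r/ (a non-sibilant consonant) → -re → *penirre*.

penirre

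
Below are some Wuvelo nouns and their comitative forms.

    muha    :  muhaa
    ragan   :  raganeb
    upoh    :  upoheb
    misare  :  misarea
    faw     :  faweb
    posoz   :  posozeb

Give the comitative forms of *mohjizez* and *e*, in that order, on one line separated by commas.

mohjizezeb, ea

The pattern is consonant vs. vowel: -eb when the stem ends in a consonant (*ragan*, *upoh*, *faw*, *posoz*); -a when the stem ends in a vowel (*muha*, *misare*).
*mohjizez*: final sound = /z/, a consonant → -eb → *mohjizezeb*.
*e*: final sound = /e/, a vowel → -a → *ea*.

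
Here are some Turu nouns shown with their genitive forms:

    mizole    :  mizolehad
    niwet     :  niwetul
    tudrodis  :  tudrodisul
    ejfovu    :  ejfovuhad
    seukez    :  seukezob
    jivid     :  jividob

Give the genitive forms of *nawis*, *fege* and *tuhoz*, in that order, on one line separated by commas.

nawisul, fegehad, tuhozob

The pattern is voicing of the final sound: -ul when the stem ends in a voiceless consonant (*niwet*, *tudrodis*); -ob when the stem ends in a voiced consonant (*seukez*, *jivid*); -had when the stem ends in a vowel (*mizole*, *ejfovu*).
*nawis* — final sound /s/ (a voiceless consonant) → -ul → *nawisul*.
*fege*: final sound = /e/, a vowel → -had → *fegehad*.
*tuhoz*: final sound = /z/, a voiced consonant → -ob → *tuhozob*.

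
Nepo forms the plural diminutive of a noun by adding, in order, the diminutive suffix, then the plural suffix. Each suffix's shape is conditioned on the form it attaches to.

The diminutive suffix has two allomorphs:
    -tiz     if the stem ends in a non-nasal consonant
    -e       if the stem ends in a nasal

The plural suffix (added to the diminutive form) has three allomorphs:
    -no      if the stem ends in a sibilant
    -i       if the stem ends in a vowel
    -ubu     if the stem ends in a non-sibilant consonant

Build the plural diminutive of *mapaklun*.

mapaklunei

*mapaklun*: final consonant = /n/, a nasal → -e → *mapaklune*.
Since the final sound of the diminutive form *mapaklune* is /e/ (a vowel), it takes -i, giving *mapaklunei*.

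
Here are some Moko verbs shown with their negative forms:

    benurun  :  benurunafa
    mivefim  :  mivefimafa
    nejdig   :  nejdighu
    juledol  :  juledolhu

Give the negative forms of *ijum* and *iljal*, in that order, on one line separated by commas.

ijumafa, iljalhu

The pattern is nasality of the final consonant: -afa when the stem ends in a nasal (*benurun*, *mivefim*); -hu when the stem ends in a non-nasal consonant (*nejdig*, *juledol*).
The final consonant of *ijum* is /m/, which is a nasal, so the suffix is -afa, giving *ijumafa*.
*iljal*: final consonant = /l/, non-nasal → -hu → *iljalhu*.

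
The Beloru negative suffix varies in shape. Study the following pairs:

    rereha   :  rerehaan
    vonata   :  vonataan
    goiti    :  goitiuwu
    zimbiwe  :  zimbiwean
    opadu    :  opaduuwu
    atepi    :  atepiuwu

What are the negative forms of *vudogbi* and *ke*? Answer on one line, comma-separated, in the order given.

vudogbiuwu, kean

The alternation tracks the last vowel of the stem — -uwu when the last vowel of the stem is a high vowel (*goiti*, *opadu*, *atepi*); -an when the last vowel of the stem is a non-high vowel (*rereha*, *vonata*, *zimbiwe*).
*vudogbi*: last vowel = /i/, a high vowel → -uwu → *vudogbiuwu*.
*ke*: last vowel = /e/, a non-high vowel → -an → *kean*.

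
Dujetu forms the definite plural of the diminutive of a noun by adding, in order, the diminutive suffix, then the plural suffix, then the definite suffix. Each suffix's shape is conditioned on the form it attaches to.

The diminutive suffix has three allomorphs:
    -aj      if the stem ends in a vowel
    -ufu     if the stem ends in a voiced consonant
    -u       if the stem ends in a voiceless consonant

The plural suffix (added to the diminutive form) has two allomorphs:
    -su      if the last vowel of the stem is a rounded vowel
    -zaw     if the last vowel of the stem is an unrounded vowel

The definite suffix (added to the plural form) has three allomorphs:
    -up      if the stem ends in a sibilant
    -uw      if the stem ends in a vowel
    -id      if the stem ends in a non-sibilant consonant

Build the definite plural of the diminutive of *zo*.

The final sound of *zo* is /o/, which is a vowel, so the diminutive suffix is -aj, giving *zoaj*.
The diminutive form *zoaj*: last vowel = /a/, an unrounded vowel → -zaw → *zoajzaw*.
Since the final sound of the plural form *zoajzaw* is /w/ (a non-sibilant consonant), it takes -id, giving *zoajzawid*.

zoajzawid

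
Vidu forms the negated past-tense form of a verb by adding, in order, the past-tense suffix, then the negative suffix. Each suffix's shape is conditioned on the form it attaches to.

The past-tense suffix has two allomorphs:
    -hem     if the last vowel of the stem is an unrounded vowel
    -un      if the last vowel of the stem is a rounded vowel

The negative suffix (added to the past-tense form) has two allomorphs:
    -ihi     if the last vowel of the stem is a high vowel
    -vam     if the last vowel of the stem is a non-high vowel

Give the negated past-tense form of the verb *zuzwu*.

zuzwuunihi

The last vowel of *zuzwu* is /u/, which is a rounded vowel, so the past-tense suffix is -un, giving *zuzwuun*.
The past-tense form *zuzwuun*: last vowel = /u/, a high vowel → -ihi → *zuzwuunihi*.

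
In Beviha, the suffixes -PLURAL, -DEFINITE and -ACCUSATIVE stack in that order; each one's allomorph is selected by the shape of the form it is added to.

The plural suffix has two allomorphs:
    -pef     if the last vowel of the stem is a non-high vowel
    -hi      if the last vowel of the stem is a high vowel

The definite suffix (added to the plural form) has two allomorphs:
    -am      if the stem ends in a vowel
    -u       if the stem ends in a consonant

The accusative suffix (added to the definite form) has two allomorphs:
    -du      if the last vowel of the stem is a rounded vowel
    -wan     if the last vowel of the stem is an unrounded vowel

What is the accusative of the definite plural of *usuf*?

*usuf*: last vowel = /u/, a high vowel → -hi → *usufhi*.
Since the final sound of the plural form *usufhi* is /i/ (a vowel), it takes -am, giving *usufhiam*.
The definite form *usufhiam* — last vowel /a/ (an unrounded vowel) → -wan → *usufhiamwan*.

usufhiamwan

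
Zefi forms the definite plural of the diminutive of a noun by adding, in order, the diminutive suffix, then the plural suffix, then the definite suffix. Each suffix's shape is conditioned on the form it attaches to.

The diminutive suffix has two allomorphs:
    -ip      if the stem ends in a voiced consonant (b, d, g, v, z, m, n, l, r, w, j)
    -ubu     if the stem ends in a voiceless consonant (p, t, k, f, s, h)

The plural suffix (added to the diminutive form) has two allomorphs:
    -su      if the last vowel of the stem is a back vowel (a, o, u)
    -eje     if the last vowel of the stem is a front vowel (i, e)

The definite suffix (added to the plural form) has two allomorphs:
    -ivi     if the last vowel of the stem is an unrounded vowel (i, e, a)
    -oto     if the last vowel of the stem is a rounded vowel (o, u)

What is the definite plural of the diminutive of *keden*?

*keden* — final consonant /n/ (voiced) → -ip → *kedenip*.
The diminutive form *kedenip* — last vowel /i/ (a front vowel) → -eje → *kedenipeje*.
The last vowel of the plural form *kedenipeje* is /e/, which is an unrounded vowel, so the definite suffix is -ivi, giving *kedenipejeivi*.

kedenipejeivi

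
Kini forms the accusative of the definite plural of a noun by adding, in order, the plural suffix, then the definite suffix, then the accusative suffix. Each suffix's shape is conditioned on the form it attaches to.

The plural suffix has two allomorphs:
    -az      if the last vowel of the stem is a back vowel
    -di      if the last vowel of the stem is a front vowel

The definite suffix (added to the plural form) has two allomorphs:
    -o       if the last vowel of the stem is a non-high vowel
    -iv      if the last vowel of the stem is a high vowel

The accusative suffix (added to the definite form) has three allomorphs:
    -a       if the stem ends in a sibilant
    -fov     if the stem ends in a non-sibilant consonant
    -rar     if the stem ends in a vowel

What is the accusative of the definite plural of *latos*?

*latos*: last vowel = /o/, a back vowel → -az → *latosaz*.
The last vowel of the plural form *latosaz* is /a/, which is a non-high vowel, so the definite suffix is -o, giving *latosazo*.
The final sound of the definite form *latosazo* is /o/, which is a vowel, so the accusative suffix is -rar, giving *latosazorar*.

latosazorar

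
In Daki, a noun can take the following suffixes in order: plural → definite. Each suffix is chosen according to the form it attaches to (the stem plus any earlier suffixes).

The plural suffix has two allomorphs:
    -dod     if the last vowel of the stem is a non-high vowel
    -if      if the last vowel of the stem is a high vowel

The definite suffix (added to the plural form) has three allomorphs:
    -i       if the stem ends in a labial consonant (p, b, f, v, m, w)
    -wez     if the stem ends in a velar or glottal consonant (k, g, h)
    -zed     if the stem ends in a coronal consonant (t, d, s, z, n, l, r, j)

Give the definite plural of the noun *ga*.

The last vowel of *ga* is /a/, which is a non-high vowel, so the plural suffix is -dod, giving *gadod*.
Since the final consonant of the plural form *gadod* is /d/ (coronal), it takes -zed, giving *gadodzed*.

gadodzed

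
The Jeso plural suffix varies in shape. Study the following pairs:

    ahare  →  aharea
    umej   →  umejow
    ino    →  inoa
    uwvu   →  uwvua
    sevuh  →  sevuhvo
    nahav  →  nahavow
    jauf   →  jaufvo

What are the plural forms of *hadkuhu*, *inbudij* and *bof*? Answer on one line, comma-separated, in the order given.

hadkuhua, inbudijow, bofvo

The pattern is voicing of the final sound: -vo when the stem ends in a voiceless consonant (*sevuh*, *jauf*); -ow when the stem ends in a voiced consonant (*umej*, *nahav*); -a when the stem ends in a vowel (*ahare*, *ino*, *uwvu*).
*hadkuhu*: final sound = /u/, a vowel → -a → *hadkuhua*.
*inbudij*: final sound = /j/, a voiced consonant → -ow → *inbudijow*.
The final sound of *bof* is /f/, which is a voiceless consonant, so the suffix is -vo, giving *bofvo*.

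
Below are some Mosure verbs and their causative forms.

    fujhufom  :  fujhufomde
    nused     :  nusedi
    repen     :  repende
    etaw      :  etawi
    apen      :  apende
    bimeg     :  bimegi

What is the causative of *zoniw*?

The alternation tracks the final consonant of the stem — -de when the stem ends in a nasal (*fujhufom*, *repen*, *apen*); -i when the stem ends in a non-nasal consonant (*nused*, *etaw*, *bimeg*).
Since the final consonant of *zoniw* is /w/ (non-nasal), it takes -i, giving *zoniwi*.

zoniwi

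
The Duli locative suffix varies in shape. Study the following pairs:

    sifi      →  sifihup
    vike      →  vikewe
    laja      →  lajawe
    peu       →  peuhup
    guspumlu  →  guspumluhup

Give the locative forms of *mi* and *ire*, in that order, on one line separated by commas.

mihup, irewe

The pattern is height harmony: -hup when the last vowel of the stem is a high vowel (*sifi*, *peu*, *guspumlu*); -we when the last vowel of the stem is a non-high vowel (*vike*, *laja*).
Since the last vowel of *mi* is /i/ (a high vowel), it takes -hup, giving *mihup*.
*ire* — last vowel /e/ (a non-high vowel) → -we → *irewe*.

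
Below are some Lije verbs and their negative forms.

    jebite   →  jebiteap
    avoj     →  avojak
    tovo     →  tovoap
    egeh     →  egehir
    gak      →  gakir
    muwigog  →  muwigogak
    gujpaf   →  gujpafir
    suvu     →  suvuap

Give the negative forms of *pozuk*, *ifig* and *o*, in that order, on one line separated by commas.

pozukir, ifigak, oap

The suffix is conditioned by the final sound: -ir when the stem ends in a voiceless consonant (*egeh*, *gak*, *gujpaf*); -ak when the stem ends in a voiced consonant (*avoj*, *muwigog*); -ap when the stem ends in a vowel (*jebite*, *tovo*, *suvu*).
The final sound of *pozuk* is /k/, which is a voiceless consonant, so the suffix is -ir, giving *pozukir*.
*ifig* — final sound /g/ (a voiced consonant) → -ak → *ifigak*.
*o*: final sound = /o/, a vowel → -ap → *oap*.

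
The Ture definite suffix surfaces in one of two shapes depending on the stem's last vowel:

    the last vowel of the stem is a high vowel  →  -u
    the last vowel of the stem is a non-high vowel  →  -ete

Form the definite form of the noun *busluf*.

buslufu

The last vowel of *busluf* is /u/, which is a high vowel, so the suffix is -u, giving *buslufu*.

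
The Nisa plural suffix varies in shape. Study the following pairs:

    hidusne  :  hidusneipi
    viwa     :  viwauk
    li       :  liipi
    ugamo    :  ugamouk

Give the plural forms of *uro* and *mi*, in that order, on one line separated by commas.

urouk, miipi

The pattern is front/back vowel harmony: -ipi when the last vowel of the stem is a front vowel (*hidusne*, *li*); -uk when the last vowel of the stem is a back vowel (*viwa*, *ugamo*).
Since the last vowel of *uro* is /o/ (a back vowel), it takes -uk, giving *urouk*.
*mi*: last vowel = /i/, a front vowel → -ipi → *miipi*.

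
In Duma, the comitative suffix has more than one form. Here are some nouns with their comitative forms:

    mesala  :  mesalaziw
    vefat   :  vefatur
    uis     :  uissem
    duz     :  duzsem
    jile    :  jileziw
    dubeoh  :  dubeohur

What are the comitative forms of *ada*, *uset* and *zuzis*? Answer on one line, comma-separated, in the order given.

adaziw, usetur, zuzissem

The suffix is conditioned by the final sound: -sem when the stem ends in a sibilant (*uis*, *duz*); -ur when the stem ends in a non-sibilant consonant (*vefat*, *dubeoh*); -ziw when the stem ends in a vowel (*mesala*, *jile*).
*ada*: final sound = /a/, a vowel → -ziw → *adaziw*.
*uset*: final sound = /t/, a non-sibilant consonant → -ur → *usetur*.
The final sound of *zuzis* is /s/, which is a sibilant, so the suffix is -sem, giving *zuzissem*.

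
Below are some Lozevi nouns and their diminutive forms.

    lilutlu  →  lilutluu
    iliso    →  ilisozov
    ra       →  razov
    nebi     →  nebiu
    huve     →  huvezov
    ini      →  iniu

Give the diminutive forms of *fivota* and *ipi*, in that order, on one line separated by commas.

fivotazov, ipiu

The alternation tracks the last vowel of the stem — -u when the last vowel of the stem is a high vowel (*lilutlu*, *nebi*, *ini*); -zov when the last vowel of the stem is a non-high vowel (*iliso*, *ra*, *huve*).
*fivota*: last vowel = /a/, a non-high vowel → -zov → *fivotazov*.
*ipi* — last vowel /i/ (a high vowel) → -u → *ipiu*.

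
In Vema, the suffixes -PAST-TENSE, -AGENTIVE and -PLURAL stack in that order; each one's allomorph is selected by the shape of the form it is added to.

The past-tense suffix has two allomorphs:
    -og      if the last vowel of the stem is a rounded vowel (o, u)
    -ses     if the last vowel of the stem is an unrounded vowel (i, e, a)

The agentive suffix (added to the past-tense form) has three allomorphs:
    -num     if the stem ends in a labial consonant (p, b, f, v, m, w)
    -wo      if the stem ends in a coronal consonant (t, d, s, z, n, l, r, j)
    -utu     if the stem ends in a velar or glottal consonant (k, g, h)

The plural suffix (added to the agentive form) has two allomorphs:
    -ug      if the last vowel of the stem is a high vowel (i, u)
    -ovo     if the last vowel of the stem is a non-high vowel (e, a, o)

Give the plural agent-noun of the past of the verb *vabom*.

The last vowel of *vabom* is /o/, which is a rounded vowel, so the past-tense suffix is -og, giving *vabomog*.
The final consonant of the past-tense form *vabomog* is /g/, which is velar/glottal, so the agentive suffix is -utu, giving *vabomogutu*.
Since the last vowel of the agentive form *vabomogutu* is /u/ (a high vowel), it takes -ug, giving *vabomogutuug*.

vabomogutuug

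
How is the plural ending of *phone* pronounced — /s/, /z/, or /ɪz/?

/z/

The stem *phone* ends in a voiced non-sibilant sound.
The plural suffix surfaces as /ɪz/ after sibilants, /s/ after other voiceless consonants, and /z/ after other voiced sounds.
So the plural -s on *phone* is pronounced /z/.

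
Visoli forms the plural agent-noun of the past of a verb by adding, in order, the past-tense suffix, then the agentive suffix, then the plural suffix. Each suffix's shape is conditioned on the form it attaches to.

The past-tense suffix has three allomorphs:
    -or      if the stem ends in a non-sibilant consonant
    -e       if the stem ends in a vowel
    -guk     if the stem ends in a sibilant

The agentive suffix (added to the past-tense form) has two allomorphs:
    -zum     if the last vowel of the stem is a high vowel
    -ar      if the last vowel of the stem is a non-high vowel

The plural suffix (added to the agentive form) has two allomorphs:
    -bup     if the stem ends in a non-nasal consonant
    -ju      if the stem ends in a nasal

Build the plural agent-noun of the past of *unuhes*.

unuhesgukzumju

*unuhes*: final sound = /s/, a sibilant → -guk → *unuhesguk*.
Since the last vowel of the past-tense form *unuhesguk* is /u/ (a high vowel), it takes -zum, giving *unuhesgukzum*.
The final consonant of the agentive form *unuhesgukzum* is /m/, which is a nasal, so the plural suffix is -ju, giving *unuhesgukzumju*.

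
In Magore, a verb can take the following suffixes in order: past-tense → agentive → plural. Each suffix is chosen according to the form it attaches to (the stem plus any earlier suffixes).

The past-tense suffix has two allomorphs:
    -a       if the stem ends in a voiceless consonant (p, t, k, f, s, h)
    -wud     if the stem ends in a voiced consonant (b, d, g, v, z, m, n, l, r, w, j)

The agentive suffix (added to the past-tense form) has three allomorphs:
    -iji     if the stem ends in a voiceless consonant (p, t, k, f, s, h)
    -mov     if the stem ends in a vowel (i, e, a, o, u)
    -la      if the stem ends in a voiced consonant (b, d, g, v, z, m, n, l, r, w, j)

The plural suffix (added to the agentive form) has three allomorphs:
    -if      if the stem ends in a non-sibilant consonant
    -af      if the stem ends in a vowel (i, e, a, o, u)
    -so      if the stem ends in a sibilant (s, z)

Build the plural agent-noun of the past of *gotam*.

Since the final consonant of *gotam* is /m/ (voiced), it takes -wud, giving *gotamwud*.
The final sound of the past-tense form *gotamwud* is /d/, which is a voiced consonant, so the agentive suffix is -la, giving *gotamwudla*.
Since the final sound of the agentive form *gotamwudla* is /a/ (a vowel), it takes -af, giving *gotamwudlaaf*.

gotamwudlaaf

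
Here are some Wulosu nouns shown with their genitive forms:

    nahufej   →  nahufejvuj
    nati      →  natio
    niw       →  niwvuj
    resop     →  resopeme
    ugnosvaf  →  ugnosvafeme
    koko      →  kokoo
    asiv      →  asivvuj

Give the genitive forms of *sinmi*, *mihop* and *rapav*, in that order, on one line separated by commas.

The pattern is voicing of the final sound: -eme when the stem ends in a voiceless consonant (*resop*, *ugnosvaf*); -vuj when the stem ends in a voiced consonant (*nahufej*, *niw*, *asiv*); -o when the stem ends in a vowel (*nati*, *koko*).
Since the final sound of *sinmi* is /i/ (a vowel), it takes -o, giving *sinmio*.
Since the final sound of *mihop* is /p/ (a voiceless consonant), it takes -eme, giving *mihopeme*.
*rapav* — final sound /v/ (a voiced consonant) → -vuj → *rapavvuj*.

sinmio, mihopeme, rapavvuj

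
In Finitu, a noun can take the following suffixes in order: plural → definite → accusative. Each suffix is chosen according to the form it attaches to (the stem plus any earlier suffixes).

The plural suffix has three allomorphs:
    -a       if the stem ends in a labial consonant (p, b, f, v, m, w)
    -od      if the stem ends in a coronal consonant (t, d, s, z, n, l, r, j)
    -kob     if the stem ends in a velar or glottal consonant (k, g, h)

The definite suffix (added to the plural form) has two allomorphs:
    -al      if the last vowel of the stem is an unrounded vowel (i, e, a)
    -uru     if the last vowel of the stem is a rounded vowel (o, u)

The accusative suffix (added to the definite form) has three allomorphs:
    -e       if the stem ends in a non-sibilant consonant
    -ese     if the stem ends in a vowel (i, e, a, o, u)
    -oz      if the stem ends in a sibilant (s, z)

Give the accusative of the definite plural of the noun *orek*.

*orek*: final consonant = /k/, velar/glottal → -kob → *orekkob*.
The plural form *orekkob*: last vowel = /o/, a rounded vowel → -uru → *orekkoburu*.
The definite form *orekkoburu*: final sound = /u/, a vowel → -ese → *orekkoburuese*.

orekkoburuese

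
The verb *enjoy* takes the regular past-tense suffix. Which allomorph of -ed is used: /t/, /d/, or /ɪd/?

/d/

The stem *enjoy* ends in a voiced sound other than /d/.
The -ed suffix is realized as /ɪd/ after /t, d/; as /t/ after other voiceless consonants; and as /d/ after other voiced sounds.
So -ed on *enjoy* is pronounced /d/.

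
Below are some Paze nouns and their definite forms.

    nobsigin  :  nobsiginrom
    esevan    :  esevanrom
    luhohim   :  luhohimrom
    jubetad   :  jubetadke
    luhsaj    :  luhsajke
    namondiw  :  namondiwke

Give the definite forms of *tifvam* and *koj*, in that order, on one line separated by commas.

tifvamrom, kojke

Looking at the final consonant of each stem: -rom when the stem ends in a nasal (*nobsigin*, *esevan*, *luhohim*); -ke when the stem ends in a non-nasal consonant (*jubetad*, *luhsaj*, *namondiw*).
*tifvam*: final consonant = /m/, a nasal → -rom → *tifvamrom*.
*koj*: final consonant = /j/, non-nasal → -ke → *kojke*.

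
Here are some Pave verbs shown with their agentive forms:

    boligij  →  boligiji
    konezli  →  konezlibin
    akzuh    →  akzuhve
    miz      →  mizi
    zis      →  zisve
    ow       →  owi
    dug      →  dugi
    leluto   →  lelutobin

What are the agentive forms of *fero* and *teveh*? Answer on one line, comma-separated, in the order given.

Looking at the final sound of each stem: -ve when the stem ends in a voiceless consonant (*akzuh*, *zis*); -i when the stem ends in a voiced consonant (*boligij*, *miz*, *ow*, *dug*); -bin when the stem ends in a vowel (*konezli*, *leluto*).
*fero* — final sound /o/ (a vowel) → -bin → *ferobin*.
Since the final sound of *teveh* is /h/ (a voiceless consonant), it takes -ve, giving *tevehve*.

ferobin, tevehve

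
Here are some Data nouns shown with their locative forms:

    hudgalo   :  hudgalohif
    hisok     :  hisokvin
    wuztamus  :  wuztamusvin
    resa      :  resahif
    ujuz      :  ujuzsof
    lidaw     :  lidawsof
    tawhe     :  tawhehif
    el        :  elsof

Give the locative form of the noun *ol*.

olsof

Looking at the final sound of each stem: -vin when the stem ends in a voiceless consonant (*hisok*, *wuztamus*); -sof when the stem ends in a voiced consonant (*ujuz*, *lidaw*, *el*); -hif when the stem ends in a vowel (*hudgalo*, *resa*, *tawhe*).
Since the final sound of *ol* is /l/ (a voiced consonant), it takes -sof, giving *olsof*.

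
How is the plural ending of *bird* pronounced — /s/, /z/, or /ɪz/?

The stem *bird* ends in a voiced non-sibilant sound.
The plural suffix surfaces as /ɪz/ after sibilants, /s/ after other voiceless consonants, and /z/ after other voiced sounds.
So the plural -s on *bird* is pronounced /z/.

/z/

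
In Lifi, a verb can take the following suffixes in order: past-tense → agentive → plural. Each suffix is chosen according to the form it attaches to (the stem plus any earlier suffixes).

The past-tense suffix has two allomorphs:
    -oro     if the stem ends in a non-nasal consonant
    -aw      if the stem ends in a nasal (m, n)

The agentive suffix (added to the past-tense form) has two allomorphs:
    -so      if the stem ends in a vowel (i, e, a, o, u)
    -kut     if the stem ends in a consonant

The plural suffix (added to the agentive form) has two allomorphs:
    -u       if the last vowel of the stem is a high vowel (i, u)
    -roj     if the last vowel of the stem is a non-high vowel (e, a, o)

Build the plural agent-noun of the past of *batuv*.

*batuv*: final consonant = /v/, non-nasal → -oro → *batuvoro*.
Since the final sound of the past-tense form *batuvoro* is /o/ (a vowel), it takes -so, giving *batuvoroso*.
Since the last vowel of the agentive form *batuvoroso* is /o/ (a non-high vowel), it takes -roj, giving *batuvorosoroj*.

batuvorosoroj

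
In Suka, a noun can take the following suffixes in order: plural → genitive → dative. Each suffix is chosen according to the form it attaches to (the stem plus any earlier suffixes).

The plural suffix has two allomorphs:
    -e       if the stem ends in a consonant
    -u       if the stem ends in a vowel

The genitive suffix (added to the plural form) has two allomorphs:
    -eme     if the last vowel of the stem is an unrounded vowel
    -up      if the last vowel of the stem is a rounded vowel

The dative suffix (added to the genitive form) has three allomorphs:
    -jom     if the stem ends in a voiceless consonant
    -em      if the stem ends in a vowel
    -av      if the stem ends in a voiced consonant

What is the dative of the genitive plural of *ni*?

*ni* — final sound /i/ (a vowel) → -u → *niu*.
Since the last vowel of the plural form *niu* is /u/ (a rounded vowel), it takes -up, giving *niuup*.
The genitive form *niuup*: final sound = /p/, a voiceless consonant → -jom → *niuupjom*.

niuupjom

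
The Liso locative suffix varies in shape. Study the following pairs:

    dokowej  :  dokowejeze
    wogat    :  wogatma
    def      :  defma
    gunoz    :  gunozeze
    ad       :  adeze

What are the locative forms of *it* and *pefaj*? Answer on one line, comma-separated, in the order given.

itma, pefajeze

The suffix is conditioned by the final consonant: -ma when the stem ends in a voiceless consonant (*wogat*, *def*); -eze when the stem ends in a voiced consonant (*dokowej*, *gunoz*, *ad*).
Since the final consonant of *it* is /t/ (voiceless), it takes -ma, giving *itma*.
Since the final consonant of *pefaj* is /j/ (voiced), it takes -eze, giving *pefajeze*.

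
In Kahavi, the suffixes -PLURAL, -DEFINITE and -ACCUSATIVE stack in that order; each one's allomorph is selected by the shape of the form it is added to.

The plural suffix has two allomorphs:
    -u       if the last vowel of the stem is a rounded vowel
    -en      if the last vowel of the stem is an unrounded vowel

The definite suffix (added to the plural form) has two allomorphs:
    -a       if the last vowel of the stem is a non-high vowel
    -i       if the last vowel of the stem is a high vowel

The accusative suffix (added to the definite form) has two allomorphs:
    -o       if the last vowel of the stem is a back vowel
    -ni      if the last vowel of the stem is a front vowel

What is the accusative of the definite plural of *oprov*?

*oprov*: last vowel = /o/, a rounded vowel → -u → *oprovu*.
The plural form *oprovu* — last vowel /u/ (a high vowel) → -i → *oprovui*.
The definite form *oprovui*: last vowel = /i/, a front vowel → -ni → *oprovuini*.

oprovuini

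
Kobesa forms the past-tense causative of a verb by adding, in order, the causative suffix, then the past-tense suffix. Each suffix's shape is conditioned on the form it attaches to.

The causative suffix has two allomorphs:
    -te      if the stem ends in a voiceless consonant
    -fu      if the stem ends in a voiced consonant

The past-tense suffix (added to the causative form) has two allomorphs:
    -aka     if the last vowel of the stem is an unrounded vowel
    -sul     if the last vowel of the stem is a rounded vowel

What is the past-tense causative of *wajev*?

*wajev* — final consonant /v/ (voiced) → -fu → *wajevfu*.
Since the last vowel of the causative form *wajevfu* is /u/ (a rounded vowel), it takes -sul, giving *wajevfusul*.

wajevfusul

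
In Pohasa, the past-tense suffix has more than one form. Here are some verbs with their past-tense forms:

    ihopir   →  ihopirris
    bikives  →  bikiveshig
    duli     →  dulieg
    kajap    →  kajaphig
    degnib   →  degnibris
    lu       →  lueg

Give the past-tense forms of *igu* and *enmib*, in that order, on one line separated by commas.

igueg, enmibris

The alternation tracks the final sound of the stem — -hig when the stem ends in a voiceless consonant (*bikives*, *kajap*); -ris when the stem ends in a voiced consonant (*ihopir*, *degnib*); -eg when the stem ends in a vowel (*duli*, *lu*).
*igu* — final sound /u/ (a vowel) → -eg → *igueg*.
*enmib*: final sound = /b/, a voiced consonant → -ris → *enmibris*.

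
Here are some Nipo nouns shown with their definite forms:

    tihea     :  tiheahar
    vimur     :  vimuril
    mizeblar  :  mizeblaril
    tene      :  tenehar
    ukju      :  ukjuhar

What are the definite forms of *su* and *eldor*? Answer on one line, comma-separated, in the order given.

The pattern is consonant vs. vowel: -il when the stem ends in a consonant (*vimur*, *mizeblar*); -har when the stem ends in a vowel (*tihea*, *tene*, *ukju*).
The final sound of *su* is /u/, which is a vowel, so the suffix is -har, giving *suhar*.
The final sound of *eldor* is /r/, which is a consonant, so the suffix is -il, giving *eldoril*.

suhar, eldoril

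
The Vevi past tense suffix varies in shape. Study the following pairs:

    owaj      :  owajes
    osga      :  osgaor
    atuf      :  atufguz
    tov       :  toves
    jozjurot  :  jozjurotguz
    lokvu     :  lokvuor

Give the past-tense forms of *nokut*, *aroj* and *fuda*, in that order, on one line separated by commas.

nokutguz, arojes, fudaor

Looking at the final sound of each stem: -guz when the stem ends in a voiceless consonant (*atuf*, *jozjurot*); -es when the stem ends in a voiced consonant (*owaj*, *tov*); -or when the stem ends in a vowel (*osga*, *lokvu*).
*nokut*: final sound = /t/, a voiceless consonant → -guz → *nokutguz*.
*aroj*: final sound = /j/, a voiced consonant → -es → *arojes*.
Since the final sound of *fuda* is /a/ (a vowel), it takes -or, giving *fudaor*.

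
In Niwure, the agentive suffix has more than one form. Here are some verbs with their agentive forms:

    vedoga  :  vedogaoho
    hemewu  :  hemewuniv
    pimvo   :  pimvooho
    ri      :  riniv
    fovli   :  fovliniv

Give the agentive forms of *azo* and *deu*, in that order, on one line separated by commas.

Looking at the last vowel of each stem: -niv when the last vowel of the stem is a high vowel (*hemewu*, *ri*, *fovli*); -oho when the last vowel of the stem is a non-high vowel (*vedoga*, *pimvo*).
*azo*: last vowel = /o/, a non-high vowel → -oho → *azooho*.
*deu* — last vowel /u/ (a high vowel) → -niv → *deuniv*.

azooho, deuniv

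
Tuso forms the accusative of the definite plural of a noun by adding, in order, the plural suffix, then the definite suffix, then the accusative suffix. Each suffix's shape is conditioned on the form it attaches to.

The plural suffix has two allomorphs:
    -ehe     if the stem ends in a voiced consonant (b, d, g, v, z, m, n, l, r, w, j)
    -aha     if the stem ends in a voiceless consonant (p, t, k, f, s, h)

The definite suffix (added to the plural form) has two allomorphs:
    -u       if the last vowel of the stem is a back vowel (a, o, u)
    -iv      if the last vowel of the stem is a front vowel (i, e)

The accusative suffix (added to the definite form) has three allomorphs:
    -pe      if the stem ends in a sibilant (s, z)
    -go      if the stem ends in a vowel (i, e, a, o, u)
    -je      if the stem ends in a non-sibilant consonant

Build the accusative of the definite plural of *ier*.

iereheivje

The final consonant of *ier* is /r/, which is voiced, so the plural suffix is -ehe, giving *ierehe*.
Since the last vowel of the plural form *ierehe* is /e/ (a front vowel), it takes -iv, giving *iereheiv*.
Since the final sound of the definite form *iereheiv* is /v/ (a non-sibilant consonant), it takes -je, giving *iereheivje*.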